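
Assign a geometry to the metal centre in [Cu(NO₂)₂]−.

linear

Each nitro (N-bound nitrite) is −1; balancing the −1 overall charge requires Cu(I).
Group 11 minus oxidation state 1 gives a d¹⁰ configuration.
With 2 monodentate ligands the coordination number is 2.
A d¹⁰ ion with only two ligands adopts a linear arrangement (sp hybridisation; no CFSE preference).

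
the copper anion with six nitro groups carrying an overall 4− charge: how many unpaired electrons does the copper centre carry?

Ligand charges: each nitro (N-bound nitrite) is −1. With an overall charge of −4 the copper centre must be in the +2 oxidation state.
Group 11 minus oxidation state 2 gives a d⁹ configuration.
In an octahedral field the d⁹ configuration is t₂g⁶e_g³ (only one arrangement possible), giving 1 unpaired electron.

1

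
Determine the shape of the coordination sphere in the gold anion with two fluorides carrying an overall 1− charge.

Each fluoride is −1; balancing the −1 overall charge requires Au(I).
Gold is a group-11 element; Au(I) is therefore d¹⁰.
Coordination number: 2.
A d¹⁰ ion with only two ligands adopts a linear arrangement (sp hybridisation; no CFSE preference).

linear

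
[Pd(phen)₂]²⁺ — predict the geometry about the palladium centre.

square planar

1,10-phenanthroline is neutral; balancing the +2 overall charge requires Pd(II).
Palladium is a group-10 element; Pd(II) is therefore d⁸.
Counting donor atoms: 2×1,10-phenanthroline (bidentate) → 4 donors. Coordination number = 4.
A 4d d⁸ ion has a large crystal-field splitting; square planar leaves the high-energy d_{x²−y²} orbital empty and maximises CFSE.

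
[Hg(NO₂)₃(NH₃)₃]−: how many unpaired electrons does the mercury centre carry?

Each nitro (N-bound nitrite) is −1; ammonia is neutral; balancing the −1 overall charge requires Hg(II).
Hg sits in group 12, so the d-electron count is 12 − 2 = 10.
In an octahedral field the d¹⁰ configuration is t₂g⁶e_g⁴, giving 0 unpaired electrons.

0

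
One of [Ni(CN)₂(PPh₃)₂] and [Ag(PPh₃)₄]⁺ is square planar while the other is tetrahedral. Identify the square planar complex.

For [Ni(CN)₂(PPh₃)₂]: Summing ligand charges against the 0 overall charge gives an oxidation state of +2 for nickel. Ni sits in group 10, so the d-electron count is 10 − 2 = 8. Cyanide and triphenylphosphine are strong-field ligands (high in the spectrochemical series). A 3d d⁸ ion with strong-field ligands gains enough CFSE to favour square planar over tetrahedral. → square planar.
For [Ag(PPh₃)₄]⁺: Triphenylphosphine is neutral; balancing the +1 overall charge requires Ag(I). Group 11 minus oxidation state 1 gives a d¹⁰ configuration. A d¹⁰ ion has no crystal-field stabilisation preference between square planar and tetrahedral, so four ligands adopt the sterically favoured tetrahedral geometry. → tetrahedral.

[Ni(CN)₂(PPh₃)₂]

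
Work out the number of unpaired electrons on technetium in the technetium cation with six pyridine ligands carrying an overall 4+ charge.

3 unpaired electrons

Ligand charges: pyridine is neutral. With an overall charge of +4 the technetium centre must be in the +4 oxidation state.
Group 7 minus oxidation state 4 gives a d³ configuration.
In an octahedral field the d³ configuration is t₂g³e_g⁰ (only one arrangement possible), giving 3 unpaired electrons.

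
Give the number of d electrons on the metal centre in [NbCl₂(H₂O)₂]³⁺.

d⁰

Each chloride is −1; water is neutral; balancing the +3 overall charge requires Nb(V).
Niobium is a group-5 element; Nb(V) is therefore d⁰.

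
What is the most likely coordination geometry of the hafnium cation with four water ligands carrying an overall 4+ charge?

tetrahedral

Water is neutral; balancing the +4 overall charge requires Hf(IV).
Hafnium is a group-4 element; Hf(IV) is therefore d⁰.
With 4 monodentate ligands the coordination number is 4.
A d⁰ ion has no crystal-field stabilisation preference between square planar and tetrahedral, so four ligands adopt the sterically favoured tetrahedral geometry.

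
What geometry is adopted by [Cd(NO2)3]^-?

Summing ligand charges against the −1 overall charge gives an oxidation state of +2 for cadmium.
Cd sits in group 12, so the d-electron count is 12 − 2 = 10.
With 3 monodentate ligands the coordination number is 3.
Three ligands around a d¹⁰ centre minimise repulsion in a trigonal-planar arrangement.

trigonal planar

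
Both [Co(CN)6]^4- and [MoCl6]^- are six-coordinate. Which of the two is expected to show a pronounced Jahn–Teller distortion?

[Co(CN)6]^4-: Each cyanide is −1; balancing the −4 overall charge requires Co(II). Cobalt is a group-9 element; Co(II) is therefore d⁷. Cyanide is a strong-field ligand (high in the spectrochemical series) for a first-row metal, so the complex is low-spin. The t₂g⁶e_g¹ (low-spin) configuration has an unevenly filled e_g set; the Jahn–Teller theorem predicts a tetragonal distortion (typically axial elongation) to lift the degeneracy.
[MoCl6]^-: Summing ligand charges against the −1 overall charge gives an oxidation state of +5 for molybdenum. Group 6 minus oxidation state 5 gives a d¹ configuration. The d¹ configuration leaves the e_g set evenly filled (or empty) — no strong Jahn–Teller driving force.

[Co(CN)6]^4-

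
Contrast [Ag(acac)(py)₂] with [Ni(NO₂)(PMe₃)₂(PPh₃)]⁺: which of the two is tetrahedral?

[Ag(acac)(py)₂]

For [Ag(acac)(py)₂]: Ligand charges: each acetylacetonate is −1; pyridine is neutral. With an overall charge of 0 the silver centre must be in the +1 oxidation state. Group 11 minus oxidation state 1 gives a d¹⁰ configuration. A d¹⁰ ion has no crystal-field stabilisation preference between square planar and tetrahedral, so four ligands adopt the sterically favoured tetrahedral geometry. → tetrahedral.
For [Ni(NO₂)(PMe₃)₂(PPh₃)]⁺: Summing ligand charges against the +1 overall charge gives an oxidation state of +2 for nickel. Nickel is a group-10 element; Ni(II) is therefore d⁸. Nitro (N-bound nitrite), trimethylphosphine, and triphenylphosphine are strong-field ligands (high in the spectrochemical series). A 3d d⁸ ion with strong-field ligands gains enough CFSE to favour square planar over tetrahedral. → square planar.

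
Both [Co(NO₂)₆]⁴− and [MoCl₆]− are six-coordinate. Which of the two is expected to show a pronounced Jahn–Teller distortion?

[Co(NO₂)₆]⁴−: Summing ligand charges against the −4 overall charge gives an oxidation state of +2 for cobalt. Co sits in group 9, so the d-electron count is 9 − 2 = 7. Nitro (N-bound nitrite) is a strong-field ligand (high in the spectrochemical series) for a first-row metal, so the complex is low-spin. The t₂g⁶e_g¹ (low-spin) configuration has an unevenly filled e_g set; the Jahn–Teller theorem predicts a tetragonal distortion (typically axial elongation) to lift the degeneracy.
[MoCl₆]−: Summing ligand charges against the −1 overall charge gives an oxidation state of +5 for molybdenum. Mo sits in group 6, so the d-electron count is 6 − 5 = 1. The d¹ configuration leaves the e_g set evenly filled (or empty) — no strong Jahn–Teller driving force.

[Co(NO₂)₆]⁴−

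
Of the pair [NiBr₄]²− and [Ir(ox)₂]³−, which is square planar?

For [NiBr₄]²−: Summing ligand charges against the −2 overall charge gives an oxidation state of +2 for nickel. Group 10 minus oxidation state 2 gives a d⁸ configuration. Bromide is a weak-field ligand. With weak-field ligands the CFSE gain from square planar is small, so a 3d d⁸ ion takes the sterically preferred tetrahedral geometry. → tetrahedral.
For [Ir(ox)₂]³−: Ligand charges: each oxalate is −2. With an overall charge of −3 the iridium centre must be in the +1 oxidation state. Ir sits in group 9, so the d-electron count is 9 − 1 = 8. A 5d d⁸ ion has a large crystal-field splitting; square planar leaves the high-energy d_{x²−y²} orbital empty and maximises CFSE. → square planar.

[Ir(ox)₂]³−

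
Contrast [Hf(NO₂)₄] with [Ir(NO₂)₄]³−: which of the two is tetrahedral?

[Hf(NO₂)₄]

For [Hf(NO₂)₄]: Each nitro (N-bound nitrite) is −1; balancing the 0 overall charge requires Hf(IV). Hf sits in group 4, so the d-electron count is 4 − 4 = 0. A d⁰ ion has no crystal-field stabilisation preference between square planar and tetrahedral, so four ligands adopt the sterically favoured tetrahedral geometry. → tetrahedral.
For [Ir(NO₂)₄]³−: Ligand charges: each nitro (N-bound nitrite) is −1. With an overall charge of −3 the iridium centre must be in the +1 oxidation state. Group 9 minus oxidation state 1 gives a d⁸ configuration. A 5d d⁸ ion has a large crystal-field splitting; square planar leaves the high-energy d_{x²−y²} orbital empty and maximises CFSE. → square planar.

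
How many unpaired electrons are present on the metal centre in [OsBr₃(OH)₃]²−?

Each bromide is −1; each hydroxide is −1; balancing the −2 overall charge requires Os(IV).
Group 8 minus oxidation state 4 gives a d⁴ configuration.
The spin state decides the count: a 5d ion has a large Δₒ and is invariably low-spin.
An octahedral low-spin d⁴ ion is t₂g⁴e_g⁰, giving 2 unpaired electrons.

2 unpaired electrons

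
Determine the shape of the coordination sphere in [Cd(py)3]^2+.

trigonal planar

Ligand charges: pyridine is neutral. With an overall charge of +2 the cadmium centre must be in the +2 oxidation state.
Cd sits in group 12, so the d-electron count is 12 − 2 = 10.
Coordination number: 3.
Three ligands around a d¹⁰ centre minimise repulsion in a trigonal-planar arrangement.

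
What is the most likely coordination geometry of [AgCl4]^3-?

Each chloride is −1; balancing the −3 overall charge requires Ag(I).
Ag sits in group 11, so the d-electron count is 11 − 1 = 10.
With 4 monodentate ligands the coordination number is 4.
A d¹⁰ ion has no crystal-field stabilisation preference between square planar and tetrahedral, so four ligands adopt the sterically favoured tetrahedral geometry.

tetrahedral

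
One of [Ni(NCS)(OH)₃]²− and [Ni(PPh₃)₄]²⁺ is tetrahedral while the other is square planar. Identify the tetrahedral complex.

[Ni(NCS)(OH)₃]²−

For [Ni(NCS)(OH)₃]²−: Summing ligand charges against the −2 overall charge gives an oxidation state of +2 for nickel. Nickel is a group-10 element; Ni(II) is therefore d⁸. Hydroxide and isothiocyanate are weak-field ligands. With weak-field ligands the CFSE gain from square planar is small, so a 3d d⁸ ion takes the sterically preferred tetrahedral geometry. → tetrahedral.
For [Ni(PPh₃)₄]²⁺: Summing ligand charges against the +2 overall charge gives an oxidation state of +2 for nickel. Ni sits in group 10, so the d-electron count is 10 − 2 = 8. Triphenylphosphine is a strong-field ligand (high in the spectrochemical series). A 3d d⁸ ion with strong-field ligands gains enough CFSE to favour square planar over tetrahedral. → square planar.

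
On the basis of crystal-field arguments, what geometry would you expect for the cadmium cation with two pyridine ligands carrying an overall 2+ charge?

linear

Summing ligand charges against the +2 overall charge gives an oxidation state of +2 for cadmium.
Cd sits in group 12, so the d-electron count is 12 − 2 = 10.
Coordination number: 2.
A d¹⁰ ion with only two ligands adopts a linear arrangement (sp hybridisation; no CFSE preference).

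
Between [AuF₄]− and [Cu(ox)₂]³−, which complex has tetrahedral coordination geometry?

For [AuF₄]−: Summing ligand charges against the −1 overall charge gives an oxidation state of +3 for gold. Gold is a group-11 element; Au(III) is therefore d⁸. A 5d d⁸ ion has a large crystal-field splitting; square planar leaves the high-energy d_{x²−y²} orbital empty and maximises CFSE. → square planar.
For [Cu(ox)₂]³−: Each oxalate is −2; balancing the −3 overall charge requires Cu(I). Group 11 minus oxidation state 1 gives a d¹⁰ configuration. A d¹⁰ ion has no crystal-field stabilisation preference between square planar and tetrahedral, so four ligands adopt the sterically favoured tetrahedral geometry. → tetrahedral.

[Cu(ox)₂]³−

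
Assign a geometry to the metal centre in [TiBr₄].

tetrahedral

Summing ligand charges against the 0 overall charge gives an oxidation state of +4 for titanium.
Group 4 minus oxidation state 4 gives a d⁰ configuration.
With 4 monodentate ligands the coordination number is 4.
A d⁰ ion has no crystal-field stabilisation preference between square planar and tetrahedral, so four ligands adopt the sterically favoured tetrahedral geometry.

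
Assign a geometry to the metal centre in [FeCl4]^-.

tetrahedral

Ligand charges: each chloride is −1. With an overall charge of −1 the iron centre must be in the +3 oxidation state.
Fe sits in group 8, so the d-electron count is 8 − 3 = 5.
Coordination number: 4.
Chloride is a weak-field ligand.
A high-spin d⁵ ion has zero CFSE in either geometry, so four ligands adopt the sterically favoured tetrahedral geometry.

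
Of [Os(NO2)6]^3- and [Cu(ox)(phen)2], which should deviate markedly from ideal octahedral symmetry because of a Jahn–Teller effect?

[Cu(ox)(phen)2]

[Os(NO2)6]^3-: Summing ligand charges against the −3 overall charge gives an oxidation state of +3 for osmium. Os sits in group 8, so the d-electron count is 8 − 3 = 5. A 5d ion has a large Δₒ and is invariably low-spin. The d⁵ configuration leaves the e_g set evenly filled (or empty) — no strong Jahn–Teller driving force.
[Cu(ox)(phen)2]: Summing ligand charges against the 0 overall charge gives an oxidation state of +2 for copper. Cu sits in group 11, so the d-electron count is 11 − 2 = 9. The t₂g⁶e_g³ configuration has an unevenly filled e_g set; the Jahn–Teller theorem predicts a tetragonal distortion (typically axial elongation) to lift the degeneracy.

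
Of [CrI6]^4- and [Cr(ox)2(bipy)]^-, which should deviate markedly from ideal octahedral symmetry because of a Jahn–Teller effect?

[CrI6]^4-: Ligand charges: each iodide is −1. With an overall charge of −4 the chromium centre must be in the +2 oxidation state. Group 6 minus oxidation state 2 gives a d⁴ configuration. Iodide is a weak-field ligand for a first-row metal, so the complex is high-spin. The t₂g³e_g¹ (high-spin) configuration has an unevenly filled e_g set; the Jahn–Teller theorem predicts a tetragonal distortion (typically axial elongation) to lift the degeneracy.
[Cr(ox)2(bipy)]^-: Ligand charges: each oxalate is −2; 2,2′-bipyridine is neutral. With an overall charge of −1 the chromium centre must be in the +3 oxidation state. Cr sits in group 6, so the d-electron count is 6 − 3 = 3. The d³ configuration leaves the e_g set evenly filled (or empty) — no strong Jahn–Teller driving force.

[CrI6]^4-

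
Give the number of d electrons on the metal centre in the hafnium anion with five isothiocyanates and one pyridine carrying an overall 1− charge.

Each isothiocyanate is −1; pyridine is neutral; balancing the −1 overall charge requires Hf(IV).
Hafnium is a group-4 element; Hf(IV) is therefore d⁰.

d0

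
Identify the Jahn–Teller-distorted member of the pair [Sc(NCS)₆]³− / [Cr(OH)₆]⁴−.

[Cr(OH)₆]⁴−

[Sc(NCS)₆]³−: Ligand charges: each isothiocyanate is −1. With an overall charge of −3 the scandium centre must be in the +3 oxidation state. Scandium is a group-3 element; Sc(III) is therefore d⁰. The d⁰ configuration leaves the e_g set evenly filled (or empty) — no strong Jahn–Teller driving force.
[Cr(OH)₆]⁴−: Each hydroxide is −1; balancing the −4 overall charge requires Cr(II). Chromium is a group-6 element; Cr(II) is therefore d⁴. Hydroxide is a weak-field ligand for a first-row metal, so the complex is high-spin. The t₂g³e_g¹ (high-spin) configuration has an unevenly filled e_g set; the Jahn–Teller theorem predicts a tetragonal distortion (typically axial elongation) to lift the degeneracy.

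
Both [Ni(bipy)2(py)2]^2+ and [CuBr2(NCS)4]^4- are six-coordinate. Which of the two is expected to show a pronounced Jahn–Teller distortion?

[CuBr2(NCS)4]^4-

[Ni(bipy)2(py)2]^2+: Ligand charges: 2,2′-bipyridine is neutral; pyridine is neutral. With an overall charge of +2 the nickel centre must be in the +2 oxidation state. Nickel is a group-10 element; Ni(II) is therefore d⁸. The d⁸ configuration leaves the e_g set evenly filled (or empty) — no strong Jahn–Teller driving force.
[CuBr2(NCS)4]^4-: Ligand charges: each bromide is −1; each isothiocyanate is −1. With an overall charge of −4 the copper centre must be in the +2 oxidation state. Cu sits in group 11, so the d-electron count is 11 − 2 = 9. The t₂g⁶e_g³ configuration has an unevenly filled e_g set; the Jahn–Teller theorem predicts a tetragonal distortion (typically axial elongation) to lift the degeneracy.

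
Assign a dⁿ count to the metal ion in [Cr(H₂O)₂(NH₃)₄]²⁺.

Summing ligand charges against the +2 overall charge gives an oxidation state of +2 for chromium.
Cr sits in group 6, so the d-electron count is 6 − 2 = 4.

d⁴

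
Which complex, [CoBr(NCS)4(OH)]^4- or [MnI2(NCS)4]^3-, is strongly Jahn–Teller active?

[CoBr(NCS)4(OH)]^4-: Summing ligand charges against the −4 overall charge gives an oxidation state of +2 for cobalt. Co sits in group 9, so the d-electron count is 9 − 2 = 7. Bromide, hydroxide, and isothiocyanate are weak-field ligands for a first-row metal, so the complex is high-spin. The d⁷ configuration leaves the e_g set evenly filled (or empty) — no strong Jahn–Teller driving force.
[MnI2(NCS)4]^3-: Summing ligand charges against the −3 overall charge gives an oxidation state of +3 for manganese. Mn sits in group 7, so the d-electron count is 7 − 3 = 4. Iodide and isothiocyanate are weak-field ligands for a first-row metal, so the complex is high-spin. The t₂g³e_g¹ (high-spin) configuration has an unevenly filled e_g set; the Jahn–Teller theorem predicts a tetragonal distortion (typically axial elongation) to lift the degeneracy.

[MnI2(NCS)4]^3-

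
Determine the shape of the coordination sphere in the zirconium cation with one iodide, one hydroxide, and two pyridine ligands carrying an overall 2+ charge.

Ligand charges: each iodide is −1; each hydroxide is −1; pyridine is neutral. With an overall charge of +2 the zirconium centre must be in the +4 oxidation state.
Group 4 minus oxidation state 4 gives a d⁰ configuration.
Coordination number: 4.
A d⁰ ion has no crystal-field stabilisation preference between square planar and tetrahedral, so four ligands adopt the sterically favoured tetrahedral geometry.

tetrahedral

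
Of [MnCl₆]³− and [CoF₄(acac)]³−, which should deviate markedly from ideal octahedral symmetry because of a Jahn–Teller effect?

[MnCl₆]³−: Each chloride is −1; balancing the −3 overall charge requires Mn(III). Manganese is a group-7 element; Mn(III) is therefore d⁴. Chloride is a weak-field ligand for a first-row metal, so the complex is high-spin. The t₂g³e_g¹ (high-spin) configuration has an unevenly filled e_g set; the Jahn–Teller theorem predicts a tetragonal distortion (typically axial elongation) to lift the degeneracy.
[CoF₄(acac)]³−: Each fluoride is −1; each acetylacetonate is −1; balancing the −3 overall charge requires Co(II). Cobalt is a group-9 element; Co(II) is therefore d⁷. Acetylacetonate and fluoride are weak-field ligands for a first-row metal, so the complex is high-spin. The d⁷ configuration leaves the e_g set evenly filled (or empty) — no strong Jahn–Teller driving force.

[MnCl₆]³−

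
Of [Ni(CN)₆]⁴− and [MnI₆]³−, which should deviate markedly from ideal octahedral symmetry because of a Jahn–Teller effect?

[MnI₆]³−

[Ni(CN)₆]⁴−: Each cyanide is −1; balancing the −4 overall charge requires Ni(II). Ni sits in group 10, so the d-electron count is 10 − 2 = 8. The d⁸ configuration leaves the e_g set evenly filled (or empty) — no strong Jahn–Teller driving force.
[MnI₆]³−: Ligand charges: each iodide is −1. With an overall charge of −3 the manganese centre must be in the +3 oxidation state. Group 7 minus oxidation state 3 gives a d⁴ configuration. Iodide is a weak-field ligand for a first-row metal, so the complex is high-spin. The t₂g³e_g¹ (high-spin) configuration has an unevenly filled e_g set; the Jahn–Teller theorem predicts a tetragonal distortion (typically axial elongation) to lift the degeneracy.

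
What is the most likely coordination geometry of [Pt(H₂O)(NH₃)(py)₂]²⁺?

Water is neutral; ammonia is neutral; pyridine is neutral; balancing the +2 overall charge requires Pt(II).
Group 10 minus oxidation state 2 gives a d⁸ configuration.
With 4 monodentate ligands the coordination number is 4.
A 5d d⁸ ion has a large crystal-field splitting; square planar leaves the high-energy d_{x²−y²} orbital empty and maximises CFSE.

square planar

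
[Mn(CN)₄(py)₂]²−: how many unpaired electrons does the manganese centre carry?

Summing ligand charges against the −2 overall charge gives an oxidation state of +2 for manganese.
Mn sits in group 7, so the d-electron count is 7 − 2 = 5.
The spin state decides the count: Cyanide is a strong-field ligand (high in the spectrochemical series) for a first-row metal, so the complex is low-spin.
An octahedral low-spin d⁵ ion is t₂g⁵e_g⁰, giving 1 unpaired electron.

1 unpaired electron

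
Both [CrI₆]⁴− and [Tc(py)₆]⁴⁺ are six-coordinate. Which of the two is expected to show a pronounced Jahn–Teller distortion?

[CrI₆]⁴−

[CrI₆]⁴−: Each iodide is −1; balancing the −4 overall charge requires Cr(II). Group 6 minus oxidation state 2 gives a d⁴ configuration. Iodide is a weak-field ligand for a first-row metal, so the complex is high-spin. The t₂g³e_g¹ (high-spin) configuration has an unevenly filled e_g set; the Jahn–Teller theorem predicts a tetragonal distortion (typically axial elongation) to lift the degeneracy.
[Tc(py)₆]⁴⁺: Summing ligand charges against the +4 overall charge gives an oxidation state of +4 for technetium. Group 7 minus oxidation state 4 gives a d³ configuration. The d³ configuration leaves the e_g set evenly filled (or empty) — no strong Jahn–Teller driving force.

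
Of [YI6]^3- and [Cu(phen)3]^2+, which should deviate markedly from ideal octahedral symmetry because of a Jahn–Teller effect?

[YI6]^3-: Summing ligand charges against the −3 overall charge gives an oxidation state of +3 for yttrium. Group 3 minus oxidation state 3 gives a d⁰ configuration. The d⁰ configuration leaves the e_g set evenly filled (or empty) — no strong Jahn–Teller driving force.
[Cu(phen)3]^2+: Ligand charges: 1,10-phenanthroline is neutral. With an overall charge of +2 the copper centre must be in the +2 oxidation state. Copper is a group-11 element; Cu(II) is therefore d⁹. The t₂g⁶e_g³ configuration has an unevenly filled e_g set; the Jahn–Teller theorem predicts a tetragonal distortion (typically axial elongation) to lift the degeneracy.

[Cu(phen)3]^2+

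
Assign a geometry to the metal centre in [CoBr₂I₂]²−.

Each bromide is −1; each iodide is −1; balancing the −2 overall charge requires Co(II).
Cobalt is a group-9 element; Co(II) is therefore d⁷.
Coordination number: 4.
Bromide and iodide are weak-field ligands.
For a high-spin 3d d⁷ ion with weak-field ligands the small Δₜ gives little square-planar CFSE advantage, so four ligands adopt the sterically favoured tetrahedral geometry.

tetrahedral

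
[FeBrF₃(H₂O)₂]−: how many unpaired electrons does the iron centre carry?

Ligand charges: each bromide is −1; each fluoride is −1; water is neutral. With an overall charge of −1 the iron centre must be in the +3 oxidation state.
Group 8 minus oxidation state 3 gives a d⁵ configuration.
The spin state decides the count: Bromide and fluoride are weak-field ligands for a first-row metal, so the complex is high-spin.
An octahedral high-spin d⁵ ion is t₂g³e_g², giving 5 unpaired electrons.

5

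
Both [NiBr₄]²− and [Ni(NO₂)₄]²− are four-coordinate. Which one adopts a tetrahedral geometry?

For [NiBr₄]²−: Summing ligand charges against the −2 overall charge gives an oxidation state of +2 for nickel. Ni sits in group 10, so the d-electron count is 10 − 2 = 8. Bromide is a weak-field ligand. With weak-field ligands the CFSE gain from square planar is small, so a 3d d⁸ ion takes the sterically preferred tetrahedral geometry. → tetrahedral.
For [Ni(NO₂)₄]²−: Each nitro (N-bound nitrite) is −1; balancing the −2 overall charge requires Ni(II). Ni sits in group 10, so the d-electron count is 10 − 2 = 8. Nitro (N-bound nitrite) is a strong-field ligand (high in the spectrochemical series). A 3d d⁸ ion with strong-field ligands gains enough CFSE to favour square planar over tetrahedral. → square planar.

[NiBr₄]²−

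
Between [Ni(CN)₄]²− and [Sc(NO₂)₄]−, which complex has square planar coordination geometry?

For [Ni(CN)₄]²−: Summing ligand charges against the −2 overall charge gives an oxidation state of +2 for nickel. Ni sits in group 10, so the d-electron count is 10 − 2 = 8. Cyanide is a strong-field ligand (high in the spectrochemical series). A 3d d⁸ ion with strong-field ligands gains enough CFSE to favour square planar over tetrahedral. → square planar.
For [Sc(NO₂)₄]−: Summing ligand charges against the −1 overall charge gives an oxidation state of +3 for scandium. Group 3 minus oxidation state 3 gives a d⁰ configuration. A d⁰ ion has no crystal-field stabilisation preference between square planar and tetrahedral, so four ligands adopt the sterically favoured tetrahedral geometry. → tetrahedral.

[Ni(CN)₄]²−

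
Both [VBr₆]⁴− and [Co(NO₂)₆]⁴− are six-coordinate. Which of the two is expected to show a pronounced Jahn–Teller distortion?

[Co(NO₂)₆]⁴−

[VBr₆]⁴−: Summing ligand charges against the −4 overall charge gives an oxidation state of +2 for vanadium. Vanadium is a group-5 element; V(II) is therefore d³. The d³ configuration leaves the e_g set evenly filled (or empty) — no strong Jahn–Teller driving force.
[Co(NO₂)₆]⁴−: Summing ligand charges against the −4 overall charge gives an oxidation state of +2 for cobalt. Group 9 minus oxidation state 2 gives a d⁷ configuration. Nitro (N-bound nitrite) is a strong-field ligand (high in the spectrochemical series) for a first-row metal, so the complex is low-spin. The t₂g⁶e_g¹ (low-spin) configuration has an unevenly filled e_g set; the Jahn–Teller theorem predicts a tetragonal distortion (typically axial elongation) to lift the degeneracy.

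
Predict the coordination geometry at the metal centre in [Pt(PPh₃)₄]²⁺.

square planar

Summing ligand charges against the +2 overall charge gives an oxidation state of +2 for platinum.
Pt sits in group 10, so the d-electron count is 10 − 2 = 8.
With 4 monodentate ligands the coordination number is 4.
A 5d d⁸ ion has a large crystal-field splitting; square planar leaves the high-energy d_{x²−y²} orbital empty and maximises CFSE.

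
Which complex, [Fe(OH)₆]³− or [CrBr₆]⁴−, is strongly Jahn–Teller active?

[Fe(OH)₆]³−: Each hydroxide is −1; balancing the −3 overall charge requires Fe(III). Fe sits in group 8, so the d-electron count is 8 − 3 = 5. Hydroxide is a weak-field ligand for a first-row metal, so the complex is high-spin. The d⁵ configuration leaves the e_g set evenly filled (or empty) — no strong Jahn–Teller driving force.
[CrBr₆]⁴−: Each bromide is −1; balancing the −4 overall charge requires Cr(II). Group 6 minus oxidation state 2 gives a d⁴ configuration. Bromide is a weak-field ligand for a first-row metal, so the complex is high-spin. The t₂g³e_g¹ (high-spin) configuration has an unevenly filled e_g set; the Jahn–Teller theorem predicts a tetragonal distortion (typically axial elongation) to lift the degeneracy.

[CrBr₆]⁴−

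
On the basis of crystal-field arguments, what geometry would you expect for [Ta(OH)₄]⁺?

Each hydroxide is −1; balancing the +1 overall charge requires Ta(V).
Ta sits in group 5, so the d-electron count is 5 − 5 = 0.
Coordination number: 4.
A d⁰ ion has no crystal-field stabilisation preference between square planar and tetrahedral, so four ligands adopt the sterically favoured tetrahedral geometry.

tetrahedral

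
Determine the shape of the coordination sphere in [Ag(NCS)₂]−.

linear

Each isothiocyanate is −1; balancing the −1 overall charge requires Ag(I).
Ag sits in group 11, so the d-electron count is 11 − 1 = 10.
Coordination number: 2.
A d¹⁰ ion with only two ligands adopts a linear arrangement (sp hybridisation; no CFSE preference).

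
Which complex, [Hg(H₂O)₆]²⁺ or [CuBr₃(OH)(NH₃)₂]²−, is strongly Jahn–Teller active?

[Hg(H₂O)₆]²⁺: Water is neutral; balancing the +2 overall charge requires Hg(II). Mercury is a group-12 element; Hg(II) is therefore d¹⁰. The d¹⁰ configuration leaves the e_g set evenly filled (or empty) — no strong Jahn–Teller driving force.
[CuBr₃(OH)(NH₃)₂]²−: Each bromide is −1; each hydroxide is −1; ammonia is neutral; balancing the −2 overall charge requires Cu(II). Group 11 minus oxidation state 2 gives a d⁹ configuration. The t₂g⁶e_g³ configuration has an unevenly filled e_g set; the Jahn–Teller theorem predicts a tetragonal distortion (typically axial elongation) to lift the degeneracy.

[CuBr₃(OH)(NH₃)₂]²−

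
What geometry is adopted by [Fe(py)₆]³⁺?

Pyridine is neutral; balancing the +3 overall charge requires Fe(III).
Iron is a group-8 element; Fe(III) is therefore d⁵.
With 6 monodentate ligands the coordination number is 6.
Six donors around a single metal centre give an octahedral coordination sphere.

octahedral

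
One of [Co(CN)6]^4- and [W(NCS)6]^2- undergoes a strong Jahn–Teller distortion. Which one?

[Co(CN)6]^4-: Each cyanide is −1; balancing the −4 overall charge requires Co(II). Co sits in group 9, so the d-electron count is 9 − 2 = 7. Cyanide is a strong-field ligand (high in the spectrochemical series) for a first-row metal, so the complex is low-spin. The t₂g⁶e_g¹ (low-spin) configuration has an unevenly filled e_g set; the Jahn–Teller theorem predicts a tetragonal distortion (typically axial elongation) to lift the degeneracy.
[W(NCS)6]^2-: Summing ligand charges against the −2 overall charge gives an oxidation state of +4 for tungsten. Tungsten is a group-6 element; W(IV) is therefore d². The d² configuration leaves the e_g set evenly filled (or empty) — no strong Jahn–Teller driving force.

[Co(CN)6]^4-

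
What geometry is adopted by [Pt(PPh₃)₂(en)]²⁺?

square planar

Triphenylphosphine is neutral; ethylenediamine is neutral; balancing the +2 overall charge requires Pt(II).
Platinum is a group-10 element; Pt(II) is therefore d⁸.
Counting donor atoms: 2×triphenylphosphine (monodentate) → 2 donors; 1×ethylenediamine (bidentate) → 2 donors. Coordination number = 4.
A 5d d⁸ ion has a large crystal-field splitting; square planar leaves the high-energy d_{x²−y²} orbital empty and maximises CFSE.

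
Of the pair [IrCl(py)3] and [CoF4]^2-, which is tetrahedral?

[CoF4]^2-

For [IrCl(py)3]: Ligand charges: each chloride is −1; pyridine is neutral. With an overall charge of 0 the iridium centre must be in the +1 oxidation state. Iridium is a group-9 element; Ir(I) is therefore d⁸. A 5d d⁸ ion has a large crystal-field splitting; square planar leaves the high-energy d_{x²−y²} orbital empty and maximises CFSE. → square planar.
For [CoF4]^2-: Ligand charges: each fluoride is −1. With an overall charge of −2 the cobalt centre must be in the +2 oxidation state. Group 9 minus oxidation state 2 gives a d⁷ configuration. For a high-spin 3d d⁷ ion with weak-field ligands the small Δₜ gives little square-planar CFSE advantage, so four ligands adopt the sterically favoured tetrahedral geometry. → tetrahedral.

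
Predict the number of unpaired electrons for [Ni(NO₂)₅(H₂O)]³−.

2 unpaired electrons

Summing ligand charges against the −3 overall charge gives an oxidation state of +2 for nickel.
Ni sits in group 10, so the d-electron count is 10 − 2 = 8.
In an octahedral field the d⁸ configuration is t₂g⁶e_g² (only one arrangement possible), giving 2 unpaired electrons.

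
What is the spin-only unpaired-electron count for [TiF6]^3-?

1 unpaired electron

Each fluoride is −1; balancing the −3 overall charge requires Ti(III).
Group 4 minus oxidation state 3 gives a d¹ configuration.
In an octahedral field the d¹ configuration is t₂g¹e_g⁰ (only one arrangement possible), giving 1 unpaired electron.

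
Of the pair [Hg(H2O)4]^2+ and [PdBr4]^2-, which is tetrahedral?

[Hg(H2O)4]^2+

For [Hg(H2O)4]^2+: Summing ligand charges against the +2 overall charge gives an oxidation state of +2 for mercury. Group 12 minus oxidation state 2 gives a d¹⁰ configuration. A d¹⁰ ion has no crystal-field stabilisation preference between square planar and tetrahedral, so four ligands adopt the sterically favoured tetrahedral geometry. → tetrahedral.
For [PdBr4]^2-: Summing ligand charges against the −2 overall charge gives an oxidation state of +2 for palladium. Group 10 minus oxidation state 2 gives a d⁸ configuration. A 4d d⁸ ion has a large crystal-field splitting; square planar leaves the high-energy d_{x²−y²} orbital empty and maximises CFSE. → square planar.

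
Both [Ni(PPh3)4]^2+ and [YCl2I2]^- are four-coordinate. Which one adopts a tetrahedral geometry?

[YCl2I2]^-

For [Ni(PPh3)4]^2+: Triphenylphosphine is neutral; balancing the +2 overall charge requires Ni(II). Group 10 minus oxidation state 2 gives a d⁸ configuration. Triphenylphosphine is a strong-field ligand (high in the spectrochemical series). A 3d d⁸ ion with strong-field ligands gains enough CFSE to favour square planar over tetrahedral. → square planar.
For [YCl2I2]^-: Each chloride is −1; each iodide is −1; balancing the −1 overall charge requires Y(III). Group 3 minus oxidation state 3 gives a d⁰ configuration. A d⁰ ion has no crystal-field stabilisation preference between square planar and tetrahedral, so four ligands adopt the sterically favoured tetrahedral geometry. → tetrahedral.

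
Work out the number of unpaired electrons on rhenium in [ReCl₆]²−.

3

Each chloride is −1; balancing the −2 overall charge requires Re(IV).
Group 7 minus oxidation state 4 gives a d³ configuration.
In an octahedral field the d³ configuration is t₂g³e_g⁰ (only one arrangement possible), giving 3 unpaired electrons.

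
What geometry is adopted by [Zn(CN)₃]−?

Summing ligand charges against the −1 overall charge gives an oxidation state of +2 for zinc.
Zinc is a group-12 element; Zn(II) is therefore d¹⁰.
With 3 monodentate ligands the coordination number is 3.
Three ligands around a d¹⁰ centre minimise repulsion in a trigonal-planar arrangement.

trigonal planar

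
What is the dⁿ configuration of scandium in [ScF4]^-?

Summing ligand charges against the −1 overall charge gives an oxidation state of +3 for scandium.
Scandium is a group-3 element; Sc(III) is therefore d⁰.

d⁰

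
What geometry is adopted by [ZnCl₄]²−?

Each chloride is −1; balancing the −2 overall charge requires Zn(II).
Zinc is a group-12 element; Zn(II) is therefore d¹⁰.
With 4 monodentate ligands the coordination number is 4.
A d¹⁰ ion has no crystal-field stabilisation preference between square planar and tetrahedral, so four ligands adopt the sterically favoured tetrahedral geometry.

tetrahedral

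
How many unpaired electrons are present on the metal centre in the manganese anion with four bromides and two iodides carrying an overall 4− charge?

Each bromide is −1; each iodide is −1; balancing the −4 overall charge requires Mn(II).
Group 7 minus oxidation state 2 gives a d⁵ configuration.
The spin state decides the count: Bromide and iodide are weak-field ligands for a first-row metal, so the complex is high-spin.
An octahedral high-spin d⁵ ion is t₂g³e_g², giving 5 unpaired electrons.

5 unpaired electrons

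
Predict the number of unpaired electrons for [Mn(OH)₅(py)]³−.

Summing ligand charges against the −3 overall charge gives an oxidation state of +2 for manganese.
Group 7 minus oxidation state 2 gives a d⁵ configuration.
The spin state decides the count: Hydroxide is a weak-field ligand for a first-row metal, so the complex is high-spin.
An octahedral high-spin d⁵ ion is t₂g³e_g², giving 5 unpaired electrons.

5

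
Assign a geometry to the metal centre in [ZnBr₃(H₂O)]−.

Each bromide is −1; water is neutral; balancing the −1 overall charge requires Zn(II).
Zinc is a group-12 element; Zn(II) is therefore d¹⁰.
Coordination number: 4.
A d¹⁰ ion has no crystal-field stabilisation preference between square planar and tetrahedral, so four ligands adopt the sterically favoured tetrahedral geometry.

tetrahedral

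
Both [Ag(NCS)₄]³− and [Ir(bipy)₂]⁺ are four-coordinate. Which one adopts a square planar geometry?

For [Ag(NCS)₄]³−: Ligand charges: each isothiocyanate is −1. With an overall charge of −3 the silver centre must be in the +1 oxidation state. Silver is a group-11 element; Ag(I) is therefore d¹⁰. A d¹⁰ ion has no crystal-field stabilisation preference between square planar and tetrahedral, so four ligands adopt the sterically favoured tetrahedral geometry. → tetrahedral.
For [Ir(bipy)₂]⁺: 2,2′-bipyridine is neutral; balancing the +1 overall charge requires Ir(I). Group 9 minus oxidation state 1 gives a d⁸ configuration. A 5d d⁸ ion has a large crystal-field splitting; square planar leaves the high-energy d_{x²−y²} orbital empty and maximises CFSE. → square planar.

[Ir(bipy)₂]⁺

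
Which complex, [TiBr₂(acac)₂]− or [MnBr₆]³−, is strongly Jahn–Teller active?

[MnBr₆]³−

[TiBr₂(acac)₂]−: Ligand charges: each bromide is −1; each acetylacetonate is −1. With an overall charge of −1 the titanium centre must be in the +3 oxidation state. Group 4 minus oxidation state 3 gives a d¹ configuration. The d¹ configuration leaves the e_g set evenly filled (or empty) — no strong Jahn–Teller driving force.
[MnBr₆]³−: Each bromide is −1; balancing the −3 overall charge requires Mn(III). Mn sits in group 7, so the d-electron count is 7 − 3 = 4. Bromide is a weak-field ligand for a first-row metal, so the complex is high-spin. The t₂g³e_g¹ (high-spin) configuration has an unevenly filled e_g set; the Jahn–Teller theorem predicts a tetragonal distortion (typically axial elongation) to lift the degeneracy.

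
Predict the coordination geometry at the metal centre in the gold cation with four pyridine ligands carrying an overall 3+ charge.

square planar

Pyridine is neutral; balancing the +3 overall charge requires Au(III).
Au sits in group 11, so the d-electron count is 11 − 3 = 8.
With 4 monodentate ligands the coordination number is 4.
A 5d d⁸ ion has a large crystal-field splitting; square planar leaves the high-energy d_{x²−y²} orbital empty and maximises CFSE.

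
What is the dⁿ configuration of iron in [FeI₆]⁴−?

d⁶

Each iodide is −1; balancing the −4 overall charge requires Fe(II).
Iron is a group-8 element; Fe(II) is therefore d⁶.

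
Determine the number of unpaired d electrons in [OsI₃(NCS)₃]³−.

1

Ligand charges: each iodide is −1; each isothiocyanate is −1. With an overall charge of −3 the osmium centre must be in the +3 oxidation state.
Osmium is a group-8 element; Os(III) is therefore d⁵.
The spin state decides the count: a 5d ion has a large Δₒ and is invariably low-spin.
An octahedral low-spin d⁵ ion is t₂g⁵e_g⁰, giving 1 unpaired electron.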